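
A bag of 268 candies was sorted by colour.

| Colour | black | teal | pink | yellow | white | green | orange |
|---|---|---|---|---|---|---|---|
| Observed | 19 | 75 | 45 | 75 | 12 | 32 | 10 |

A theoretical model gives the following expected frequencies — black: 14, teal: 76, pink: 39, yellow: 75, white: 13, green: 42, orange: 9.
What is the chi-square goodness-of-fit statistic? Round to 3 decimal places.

5.291

black: (19 − 14)²/14 = 25/14 = 1.7857
teal: (75 − 76)²/76 = 1/76 = 0.0132
pink: (45 − 39)²/39 = 36/39 = 0.9231
yellow: (75 − 75)²/75 = 0/75 = 0.0000
white: (12 − 13)²/13 = 1/13 = 0.0769
green: (32 − 42)²/42 = 100/42 = 2.3810
orange: (10 − 9)²/9 = 1/9 = 0.1111
Sum = 5.291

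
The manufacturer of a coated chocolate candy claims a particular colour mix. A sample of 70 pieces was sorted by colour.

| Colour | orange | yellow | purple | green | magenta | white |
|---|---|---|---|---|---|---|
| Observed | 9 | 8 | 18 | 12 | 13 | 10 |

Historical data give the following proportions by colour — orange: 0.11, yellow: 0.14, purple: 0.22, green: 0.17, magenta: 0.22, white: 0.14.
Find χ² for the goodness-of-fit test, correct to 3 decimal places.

1.368

Expected counts E_i = n·p_i: 70×0.11 = 7.7, 70×0.14 = 9.8, 70×0.22 = 15.4, 70×0.17 = 11.9, 70×0.22 = 15.4, 70×0.14 = 9.8.
orange: (9 − 7.7)²/7.7 = 1.69/7.7 = 0.2195
yellow: (8 − 9.8)²/9.8 = 3.24/9.8 = 0.3306
purple: (18 − 15.4)²/15.4 = 6.76/15.4 = 0.4390
green: (12 − 11.9)²/11.9 = 0.01/11.9 = 0.0008
magenta: (13 − 15.4)²/15.4 = 5.76/15.4 = 0.3740
white: (10 − 9.8)²/9.8 = 0.04/9.8 = 0.0041
Sum = 1.368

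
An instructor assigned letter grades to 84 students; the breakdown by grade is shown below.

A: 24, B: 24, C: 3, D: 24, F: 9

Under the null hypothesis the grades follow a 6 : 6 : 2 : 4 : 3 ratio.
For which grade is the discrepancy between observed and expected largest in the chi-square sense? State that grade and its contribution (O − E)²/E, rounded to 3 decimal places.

D, 4.000

Ratio total = 21. Expected counts: 84×6/21 = 24, 84×6/21 = 24, 84×2/21 = 8, 84×4/21 = 16, 84×3/21 = 12.
χ² = (24−24)²/24 + (24−24)²/24 + (3−8)²/8 + (24−16)²/16 + (9−12)²/12
   = 0.0000 + 0.0000 + 3.1250 + 4.0000 + 0.7500
The largest term is for D: 4.000.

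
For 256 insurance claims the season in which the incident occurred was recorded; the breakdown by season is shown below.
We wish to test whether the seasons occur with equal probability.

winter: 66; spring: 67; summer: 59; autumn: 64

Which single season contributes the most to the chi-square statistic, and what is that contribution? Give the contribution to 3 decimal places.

summer, 0.391

Under H₀ each category has probability 1/4, so each expected count is 256/4 = 64.
cat         O        E   (O−E)²/E
winter     66       64     0.0625
spring     67       64     0.1406
summer     59       64     0.3906
autumn     64       64     0.0000
The largest term is for summer: 0.391.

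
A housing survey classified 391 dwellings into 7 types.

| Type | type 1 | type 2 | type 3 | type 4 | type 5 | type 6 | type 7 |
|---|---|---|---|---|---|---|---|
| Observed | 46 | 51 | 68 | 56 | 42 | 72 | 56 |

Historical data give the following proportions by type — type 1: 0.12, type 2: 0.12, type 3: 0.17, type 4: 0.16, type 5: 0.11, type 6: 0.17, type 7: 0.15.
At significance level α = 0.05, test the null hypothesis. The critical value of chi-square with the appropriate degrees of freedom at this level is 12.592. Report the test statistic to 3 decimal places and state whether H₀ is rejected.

1.699; do not reject

Expected counts E_i = n·p_i: 391×0.12 = 46.92, 391×0.12 = 46.92, 391×0.17 = 66.47, 391×0.16 = 62.56, 391×0.11 = 43.01, 391×0.17 = 66.47, 391×0.15 = 58.65.
cat         O        E   (O−E)²/E
type 1     46    46.92     0.0180
type 2     51    46.92     0.3548
type 3     68    66.47     0.0352
type 4     56    62.56     0.6879
type 5     42    43.01     0.0237
type 6     72    66.47     0.4601
type 7     56    58.65     0.1197
Sum = 1.699
df = 6. Since 1.699 < 12.592, we do not reject H₀.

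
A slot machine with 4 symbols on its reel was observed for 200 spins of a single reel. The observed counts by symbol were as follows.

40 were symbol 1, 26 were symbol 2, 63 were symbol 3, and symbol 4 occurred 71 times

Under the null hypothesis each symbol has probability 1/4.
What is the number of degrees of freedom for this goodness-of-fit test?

There are k = 4 categories and no parameters were estimated from the data, so df = 4 − 1 = 3.

3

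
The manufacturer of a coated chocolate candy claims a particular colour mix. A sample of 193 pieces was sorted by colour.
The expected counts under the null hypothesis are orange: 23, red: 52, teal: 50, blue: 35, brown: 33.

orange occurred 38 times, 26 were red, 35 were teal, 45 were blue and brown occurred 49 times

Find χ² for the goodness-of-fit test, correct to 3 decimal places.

cat         O        E   (O−E)²/E
orange     38       23     9.7826
red        26       52    13.0000
teal       35       50     4.5000
blue       45       35     2.8571
brown      49       33     7.7576
Sum = 37.897

37.897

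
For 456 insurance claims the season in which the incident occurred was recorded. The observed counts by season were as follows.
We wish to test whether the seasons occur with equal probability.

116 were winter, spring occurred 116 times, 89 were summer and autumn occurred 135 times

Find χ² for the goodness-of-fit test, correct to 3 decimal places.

Under H₀ each category has probability 1/4, so each expected count is 456/4 = 114.
cat         O        E   (O−E)²/E
winter    116      114     0.0351
spring    116      114     0.0351
summer     89      114     5.4825
autumn    135      114     3.8684
Sum = 9.421

9.421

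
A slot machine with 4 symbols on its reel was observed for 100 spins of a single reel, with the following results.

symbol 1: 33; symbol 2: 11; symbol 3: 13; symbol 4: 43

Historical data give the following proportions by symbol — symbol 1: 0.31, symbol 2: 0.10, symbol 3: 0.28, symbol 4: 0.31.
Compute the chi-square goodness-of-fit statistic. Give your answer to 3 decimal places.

Expected counts E_i = n·p_i: 100×0.31 = 31, 100×0.10 = 10, 100×0.28 = 28, 100×0.31 = 31.
cat           O        E   (O−E)²/E
symbol 1     33       31     0.1290
symbol 2     11       10     0.1000
symbol 3     13       28     8.0357
symbol 4     43       31     4.6452
Sum = 12.910

12.910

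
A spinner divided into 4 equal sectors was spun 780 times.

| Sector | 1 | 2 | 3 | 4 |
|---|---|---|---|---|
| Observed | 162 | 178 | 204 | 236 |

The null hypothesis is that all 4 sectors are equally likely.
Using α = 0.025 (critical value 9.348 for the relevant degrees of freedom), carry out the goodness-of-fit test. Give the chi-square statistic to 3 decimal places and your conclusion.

Under H₀ each category has probability 1/4, so each expected count is 780/4 = 195.
cat         O        E   (O−E)²/E
1         162      195     5.5846
2         178      195     1.4821
3         204      195     0.4154
4         236      195     8.6205
Sum = 16.103
df = 3. Since 16.103 > 9.348, we reject H₀.

16.103; reject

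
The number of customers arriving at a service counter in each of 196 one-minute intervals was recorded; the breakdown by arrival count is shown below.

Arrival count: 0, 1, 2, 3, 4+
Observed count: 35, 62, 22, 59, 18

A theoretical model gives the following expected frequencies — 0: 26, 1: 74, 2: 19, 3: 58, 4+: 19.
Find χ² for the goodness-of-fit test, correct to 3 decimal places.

χ² = (35−26)²/26 + (62−74)²/74 + (22−19)²/19 + (59−58)²/58 + (18−19)²/19
   = 3.1154 + 1.9459 + 0.4737 + 0.0172 + 0.0526
Sum = 5.605

5.605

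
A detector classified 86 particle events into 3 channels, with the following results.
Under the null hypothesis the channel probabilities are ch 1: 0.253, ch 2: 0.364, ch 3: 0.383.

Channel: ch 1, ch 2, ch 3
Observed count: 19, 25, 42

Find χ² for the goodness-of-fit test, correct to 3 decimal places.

4.112

Expected counts E_i = n·p_i: 86×0.253 = 21.758, 86×0.364 = 31.304, 86×0.383 = 32.938.
cat         O        E   (O−E)²/E
ch 1       19   21.758     0.3496
ch 2       25   31.304     1.2695
ch 3       42   32.938     2.4932
Sum = 4.112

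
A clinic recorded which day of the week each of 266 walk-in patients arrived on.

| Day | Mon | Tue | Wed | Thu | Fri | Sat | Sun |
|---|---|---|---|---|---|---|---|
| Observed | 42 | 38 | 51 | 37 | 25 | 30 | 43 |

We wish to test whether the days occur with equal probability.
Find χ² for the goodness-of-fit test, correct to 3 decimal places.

11.684

Expected count for each of the 7 categories: 266/7 = 38.
χ² = (42−38)²/38 + (38−38)²/38 + (51−38)²/38 + (37−38)²/38 + (25−38)²/38 + (30−38)²/38 + (43−38)²/38
   = 0.4211 + 0.0000 + 4.4474 + 0.0263 + 4.4474 + 1.6842 + 0.6579
Sum = 11.684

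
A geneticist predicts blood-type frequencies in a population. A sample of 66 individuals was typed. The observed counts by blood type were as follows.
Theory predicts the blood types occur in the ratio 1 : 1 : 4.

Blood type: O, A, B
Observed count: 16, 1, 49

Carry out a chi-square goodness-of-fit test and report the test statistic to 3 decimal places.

Ratio total = 6. Expected counts: 66×1/6 = 11, 66×1/6 = 11, 66×4/6 = 44.
χ² = (16−11)²/11 + (1−11)²/11 + (49−44)²/44
   = 2.2727 + 9.0909 + 0.5682
Sum = 11.932

11.932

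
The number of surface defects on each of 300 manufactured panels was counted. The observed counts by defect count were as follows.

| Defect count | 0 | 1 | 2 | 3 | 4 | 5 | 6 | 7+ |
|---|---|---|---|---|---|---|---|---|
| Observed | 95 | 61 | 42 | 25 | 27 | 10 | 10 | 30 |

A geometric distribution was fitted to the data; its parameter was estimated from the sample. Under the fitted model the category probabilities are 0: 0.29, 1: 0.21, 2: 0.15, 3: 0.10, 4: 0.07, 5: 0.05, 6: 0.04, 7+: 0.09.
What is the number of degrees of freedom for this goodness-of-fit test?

There are k = 8 categories and 1 parameter estimated from the data, so df = 8 − 1 − 1 = 6.

6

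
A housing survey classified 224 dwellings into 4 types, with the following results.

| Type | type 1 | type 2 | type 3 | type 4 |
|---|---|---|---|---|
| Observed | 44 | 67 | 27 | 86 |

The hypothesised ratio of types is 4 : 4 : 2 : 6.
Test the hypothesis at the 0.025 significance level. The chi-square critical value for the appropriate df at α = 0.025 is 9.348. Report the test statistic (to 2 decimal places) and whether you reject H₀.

4.82; do not reject

Ratio total = 16. Expected counts: 224×4/16 = 56, 224×4/16 = 56, 224×2/16 = 28, 224×6/16 = 84.
type 1: (44 − 56)²/56 = 144/56 = 2.571
type 2: (67 − 56)²/56 = 121/56 = 2.161
type 3: (27 − 28)²/28 = 1/28 = 0.036
type 4: (86 − 84)²/84 = 4/84 = 0.048
Sum = 4.82
df = 3. Since 4.82 < 9.348, we do not reject H₀.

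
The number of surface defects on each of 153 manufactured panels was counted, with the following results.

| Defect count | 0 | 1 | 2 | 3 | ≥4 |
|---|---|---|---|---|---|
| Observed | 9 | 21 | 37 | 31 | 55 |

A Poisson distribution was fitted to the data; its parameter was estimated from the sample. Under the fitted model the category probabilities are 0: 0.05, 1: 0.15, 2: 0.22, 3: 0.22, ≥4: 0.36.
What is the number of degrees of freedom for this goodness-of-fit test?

There are k = 5 categories and 1 parameter estimated from the data, so df = 5 − 1 − 1 = 3.

3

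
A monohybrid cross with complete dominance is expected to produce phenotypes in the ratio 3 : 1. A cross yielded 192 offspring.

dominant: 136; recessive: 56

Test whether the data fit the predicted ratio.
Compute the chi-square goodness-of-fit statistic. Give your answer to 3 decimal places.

Ratio total = 4. Expected counts: 192×3/4 = 144, 192×1/4 = 48.
χ² = (136−144)²/144 + (56−48)²/48
   = 0.4444 + 1.3333
Sum = 1.778

1.778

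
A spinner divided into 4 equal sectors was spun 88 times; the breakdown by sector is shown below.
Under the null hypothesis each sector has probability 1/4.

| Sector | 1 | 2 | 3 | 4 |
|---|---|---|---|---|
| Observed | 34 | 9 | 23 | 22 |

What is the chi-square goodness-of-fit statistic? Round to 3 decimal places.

Under H₀ each category has probability 1/4, so each expected count is 88/4 = 22.
1: (34 − 22)²/22 = 144/22 = 6.5455
2: (9 − 22)²/22 = 169/22 = 7.6818
3: (23 − 22)²/22 = 1/22 = 0.0455
4: (22 − 22)²/22 = 0/22 = 0.0000
Sum = 14.273

14.273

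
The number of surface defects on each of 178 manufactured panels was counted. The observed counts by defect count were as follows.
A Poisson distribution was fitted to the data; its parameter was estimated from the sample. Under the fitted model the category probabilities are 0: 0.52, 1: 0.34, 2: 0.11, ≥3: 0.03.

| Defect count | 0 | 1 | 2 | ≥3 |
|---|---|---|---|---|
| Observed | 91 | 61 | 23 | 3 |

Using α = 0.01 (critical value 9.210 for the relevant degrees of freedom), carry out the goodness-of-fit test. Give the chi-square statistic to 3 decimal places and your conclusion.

1.653; do not reject

Expected counts E_i = n·p_i: 178×0.52 = 92.56, 178×0.34 = 60.52, 178×0.11 = 19.58, 178×0.03 = 5.34.
cat         O        E   (O−E)²/E
0          91    92.56     0.0263
1          61    60.52     0.0038
2          23    19.58     0.5974
≥3          3     5.34     1.0254
Sum = 1.653
df = 2. Since 1.653 < 9.210, we do not reject H₀.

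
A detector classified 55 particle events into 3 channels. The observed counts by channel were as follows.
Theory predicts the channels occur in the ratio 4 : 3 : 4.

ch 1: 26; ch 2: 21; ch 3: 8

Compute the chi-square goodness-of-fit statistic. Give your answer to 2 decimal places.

Ratio total = 11. Expected counts: 55×4/11 = 20, 55×3/11 = 15, 55×4/11 = 20.
ch 1: (26 − 20)²/20 = 36/20 = 1.800
ch 2: (21 − 15)²/15 = 36/15 = 2.400
ch 3: (8 − 20)²/20 = 144/20 = 7.200
Sum = 11.40

11.40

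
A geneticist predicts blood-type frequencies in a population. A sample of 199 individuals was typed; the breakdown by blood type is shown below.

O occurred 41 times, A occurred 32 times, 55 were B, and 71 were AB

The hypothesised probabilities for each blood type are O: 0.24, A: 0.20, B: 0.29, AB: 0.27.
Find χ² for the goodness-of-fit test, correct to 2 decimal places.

8.16

Expected counts E_i = n·p_i: 199×0.24 = 47.76, 199×0.20 = 39.8, 199×0.29 = 57.71, 199×0.27 = 53.73.
cat         O        E   (O−E)²/E
O          41    47.76      0.957
A          32     39.8      1.529
B          55    57.71      0.127
AB         71    53.73      5.551
Sum = 8.16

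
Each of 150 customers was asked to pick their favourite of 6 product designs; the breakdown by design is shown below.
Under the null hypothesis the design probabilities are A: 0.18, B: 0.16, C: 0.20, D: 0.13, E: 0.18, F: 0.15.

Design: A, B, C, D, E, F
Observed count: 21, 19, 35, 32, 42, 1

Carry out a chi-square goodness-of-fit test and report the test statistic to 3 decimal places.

40.099

Expected counts E_i = n·p_i: 150×0.18 = 27, 150×0.16 = 24, 150×0.20 = 30, 150×0.13 = 19.5, 150×0.18 = 27, 150×0.15 = 22.5.
A: (21 − 27)²/27 = 36/27 = 1.3333
B: (19 − 24)²/24 = 25/24 = 1.0417
C: (35 − 30)²/30 = 25/30 = 0.8333
D: (32 − 19.5)²/19.5 = 156.25/19.5 = 8.0128
E: (42 − 27)²/27 = 225/27 = 8.3333
F: (1 − 22.5)²/22.5 = 462.25/22.5 = 20.5444
Sum = 40.099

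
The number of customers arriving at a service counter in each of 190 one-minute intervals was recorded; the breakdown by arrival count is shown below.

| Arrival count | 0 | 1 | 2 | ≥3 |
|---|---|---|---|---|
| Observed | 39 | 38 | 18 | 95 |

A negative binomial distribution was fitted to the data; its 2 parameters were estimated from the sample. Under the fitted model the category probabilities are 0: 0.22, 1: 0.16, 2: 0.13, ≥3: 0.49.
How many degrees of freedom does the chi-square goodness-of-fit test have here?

There are k = 4 categories and 2 parameters estimated from the data, so df = 4 − 1 − 2 = 1.

1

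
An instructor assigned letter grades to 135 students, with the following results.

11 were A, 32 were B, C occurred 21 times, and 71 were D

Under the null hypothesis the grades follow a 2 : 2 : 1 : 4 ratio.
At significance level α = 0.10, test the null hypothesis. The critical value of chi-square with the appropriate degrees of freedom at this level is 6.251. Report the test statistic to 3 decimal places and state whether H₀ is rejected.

16.583; reject

Ratio total = 9. Expected counts: 135×2/9 = 30, 135×2/9 = 30, 135×1/9 = 15, 135×4/9 = 60.
χ² = (11−30)²/30 + (32−30)²/30 + (21−15)²/15 + (71−60)²/60
   = 12.0333 + 0.1333 + 2.4000 + 2.0167
Sum = 16.583
df = 3. Since 16.583 > 6.251, we reject H₀.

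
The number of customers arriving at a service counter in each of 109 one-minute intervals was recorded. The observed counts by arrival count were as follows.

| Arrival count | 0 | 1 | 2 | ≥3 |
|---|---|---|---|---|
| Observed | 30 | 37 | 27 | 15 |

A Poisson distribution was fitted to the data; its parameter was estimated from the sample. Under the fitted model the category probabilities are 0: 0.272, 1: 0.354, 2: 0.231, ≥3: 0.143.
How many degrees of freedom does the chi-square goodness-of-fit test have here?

2

There are k = 4 categories and 1 parameter estimated from the data, so df = 4 − 1 − 1 = 2.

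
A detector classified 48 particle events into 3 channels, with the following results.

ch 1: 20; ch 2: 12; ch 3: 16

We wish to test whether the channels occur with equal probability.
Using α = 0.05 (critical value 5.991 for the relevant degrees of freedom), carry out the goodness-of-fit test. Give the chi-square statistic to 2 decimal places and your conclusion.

Under H₀ each category has probability 1/3, so each expected count is 48/3 = 16.
cat         O        E   (O−E)²/E
ch 1       20       16      1.000
ch 2       12       16      1.000
ch 3       16       16      0.000
Sum = 2.00
df = 2. Since 2.00 < 5.991, we do not reject H₀.

2.00; do not reject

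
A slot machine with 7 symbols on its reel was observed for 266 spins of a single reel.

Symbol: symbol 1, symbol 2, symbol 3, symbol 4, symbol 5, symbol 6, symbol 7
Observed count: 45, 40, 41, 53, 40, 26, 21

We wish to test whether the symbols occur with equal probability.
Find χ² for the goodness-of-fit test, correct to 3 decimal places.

Under H₀ each category has probability 1/7, so each expected count is 266/7 = 38.
symbol 1: (45 − 38)²/38 = 49/38 = 1.2895
symbol 2: (40 − 38)²/38 = 4/38 = 0.1053
symbol 3: (41 − 38)²/38 = 9/38 = 0.2368
symbol 4: (53 − 38)²/38 = 225/38 = 5.9211
symbol 5: (40 − 38)²/38 = 4/38 = 0.1053
symbol 6: (26 − 38)²/38 = 144/38 = 3.7895
symbol 7: (21 − 38)²/38 = 289/38 = 7.6053
Sum = 19.053

19.053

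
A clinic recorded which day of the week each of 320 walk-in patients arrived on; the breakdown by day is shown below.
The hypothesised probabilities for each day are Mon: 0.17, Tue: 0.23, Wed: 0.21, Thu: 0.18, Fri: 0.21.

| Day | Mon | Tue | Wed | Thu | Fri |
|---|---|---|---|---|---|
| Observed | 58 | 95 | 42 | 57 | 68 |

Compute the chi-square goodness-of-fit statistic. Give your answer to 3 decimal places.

Expected counts E_i = n·p_i: 320×0.17 = 54.4, 320×0.23 = 73.6, 320×0.21 = 67.2, 320×0.18 = 57.6, 320×0.21 = 67.2.
χ² = (58−54.4)²/54.4 + (95−73.6)²/73.6 + (42−67.2)²/67.2 + (57−57.6)²/57.6 + (68−67.2)²/67.2
   = 0.2382 + 6.2223 + 9.4500 + 0.0063 + 0.0095
Sum = 15.926

15.926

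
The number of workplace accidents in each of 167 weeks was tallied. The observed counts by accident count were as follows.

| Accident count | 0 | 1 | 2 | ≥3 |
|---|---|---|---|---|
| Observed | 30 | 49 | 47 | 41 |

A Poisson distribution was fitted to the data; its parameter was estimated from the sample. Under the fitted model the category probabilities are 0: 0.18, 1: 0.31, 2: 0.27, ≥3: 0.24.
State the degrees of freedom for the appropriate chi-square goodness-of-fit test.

2

There are k = 4 categories and 1 parameter estimated from the data, so df = 4 − 1 − 1 = 2.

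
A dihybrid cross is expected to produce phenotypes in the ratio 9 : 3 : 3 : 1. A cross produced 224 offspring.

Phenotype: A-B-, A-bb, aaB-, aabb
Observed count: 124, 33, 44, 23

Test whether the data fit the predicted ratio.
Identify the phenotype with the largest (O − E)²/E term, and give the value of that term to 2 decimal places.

aabb, 5.79

Ratio total = 16. Expected counts: 224×9/16 = 126, 224×3/16 = 42, 224×3/16 = 42, 224×1/16 = 14.
A-B-: (124 − 126)²/126 = 4/126 = 0.032
A-bb: (33 − 42)²/42 = 81/42 = 1.929
aaB-: (44 − 42)²/42 = 4/42 = 0.095
aabb: (23 − 14)²/14 = 81/14 = 5.786
The largest term is for aabb: 5.79.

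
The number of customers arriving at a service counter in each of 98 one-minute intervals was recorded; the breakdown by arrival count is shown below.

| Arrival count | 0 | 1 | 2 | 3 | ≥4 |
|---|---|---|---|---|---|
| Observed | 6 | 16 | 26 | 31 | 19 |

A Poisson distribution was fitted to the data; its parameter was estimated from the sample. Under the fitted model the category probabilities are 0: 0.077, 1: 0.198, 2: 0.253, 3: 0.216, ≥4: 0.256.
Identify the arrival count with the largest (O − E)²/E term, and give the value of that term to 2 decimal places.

Expected counts E_i = n·p_i: 98×0.077 = 7.546, 98×0.198 = 19.404, 98×0.253 = 24.794, 98×0.216 = 21.168, 98×0.256 = 25.088.
cat         O        E   (O−E)²/E
0           6    7.546      0.317
1          16   19.404      0.597
2          26   24.794      0.059
3          31   21.168      4.567
≥4         19   25.088      1.477
The largest term is for 3: 4.57.

3, 4.57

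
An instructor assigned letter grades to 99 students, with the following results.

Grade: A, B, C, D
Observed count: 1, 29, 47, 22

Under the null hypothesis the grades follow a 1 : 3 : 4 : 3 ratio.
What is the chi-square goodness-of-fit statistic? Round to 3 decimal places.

11.546

Ratio total = 11. Expected counts: 99×1/11 = 9, 99×3/11 = 27, 99×4/11 = 36, 99×3/11 = 27.
cat         O        E   (O−E)²/E
A           1        9     7.1111
B          29       27     0.1481
C          47       36     3.3611
D          22       27     0.9259
Sum = 11.546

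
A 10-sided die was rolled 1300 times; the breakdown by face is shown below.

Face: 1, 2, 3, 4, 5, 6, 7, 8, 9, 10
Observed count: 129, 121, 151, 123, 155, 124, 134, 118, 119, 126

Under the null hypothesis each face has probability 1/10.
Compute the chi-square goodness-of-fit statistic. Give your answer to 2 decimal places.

11.77

Under H₀ each category has probability 1/10, so each expected count is 1300/10 = 130.
1: (129 − 130)²/130 = 1/130 = 0.008
2: (121 − 130)²/130 = 81/130 = 0.623
3: (151 − 130)²/130 = 441/130 = 3.392
4: (123 − 130)²/130 = 49/130 = 0.377
5: (155 − 130)²/130 = 625/130 = 4.808
6: (124 − 130)²/130 = 36/130 = 0.277
7: (134 − 130)²/130 = 16/130 = 0.123
8: (118 − 130)²/130 = 144/130 = 1.108
9: (119 − 130)²/130 = 121/130 = 0.931
10: (126 − 130)²/130 = 16/130 = 0.123
Sum = 11.77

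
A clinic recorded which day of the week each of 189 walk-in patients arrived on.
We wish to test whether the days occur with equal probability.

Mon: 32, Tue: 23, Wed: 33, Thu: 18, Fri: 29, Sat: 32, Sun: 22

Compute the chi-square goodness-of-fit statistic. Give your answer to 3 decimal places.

7.852

Under H₀ each category has probability 1/7, so each expected count is 189/7 = 27.
Mon: (32 − 27)²/27 = 25/27 = 0.9259
Tue: (23 − 27)²/27 = 16/27 = 0.5926
Wed: (33 − 27)²/27 = 36/27 = 1.3333
Thu: (18 − 27)²/27 = 81/27 = 3.0000
Fri: (29 − 27)²/27 = 4/27 = 0.1481
Sat: (32 − 27)²/27 = 25/27 = 0.9259
Sun: (22 − 27)²/27 = 25/27 = 0.9259
Sum = 7.852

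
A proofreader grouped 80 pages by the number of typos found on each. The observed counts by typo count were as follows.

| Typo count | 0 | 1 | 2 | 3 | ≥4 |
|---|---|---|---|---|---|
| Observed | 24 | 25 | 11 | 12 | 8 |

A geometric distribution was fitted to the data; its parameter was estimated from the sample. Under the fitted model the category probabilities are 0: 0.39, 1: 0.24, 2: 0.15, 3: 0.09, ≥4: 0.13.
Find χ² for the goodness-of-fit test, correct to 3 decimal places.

7.251

Expected counts E_i = n·p_i: 80×0.39 = 31.2, 80×0.24 = 19.2, 80×0.15 = 12, 80×0.09 = 7.2, 80×0.13 = 10.4.
χ² = (24−31.2)²/31.2 + (25−19.2)²/19.2 + (11−12)²/12 + (12−7.2)²/7.2 + (8−10.4)²/10.4
   = 1.6615 + 1.7521 + 0.0833 + 3.2000 + 0.5538
Sum = 7.251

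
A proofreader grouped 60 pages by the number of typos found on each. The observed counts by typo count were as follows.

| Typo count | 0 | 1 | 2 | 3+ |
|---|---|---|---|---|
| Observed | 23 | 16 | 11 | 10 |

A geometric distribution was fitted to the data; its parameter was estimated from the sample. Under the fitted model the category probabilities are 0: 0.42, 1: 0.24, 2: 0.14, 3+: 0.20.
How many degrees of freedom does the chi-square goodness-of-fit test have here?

2

There are k = 4 categories and 1 parameter estimated from the data, so df = 4 − 1 − 1 = 2.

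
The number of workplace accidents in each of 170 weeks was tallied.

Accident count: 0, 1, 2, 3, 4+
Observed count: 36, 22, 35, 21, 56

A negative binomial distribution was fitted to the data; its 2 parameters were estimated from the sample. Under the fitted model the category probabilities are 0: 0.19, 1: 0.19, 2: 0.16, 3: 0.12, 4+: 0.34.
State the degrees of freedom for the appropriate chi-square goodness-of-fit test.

There are k = 5 categories and 2 parameters estimated from the data, so df = 5 − 1 − 2 = 2.

2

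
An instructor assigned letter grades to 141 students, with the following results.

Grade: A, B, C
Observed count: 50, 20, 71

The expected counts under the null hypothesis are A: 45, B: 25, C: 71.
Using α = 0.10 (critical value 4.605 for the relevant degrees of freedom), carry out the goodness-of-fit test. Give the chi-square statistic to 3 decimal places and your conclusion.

1.556; do not reject

A: (50 − 45)²/45 = 25/45 = 0.5556
B: (20 − 25)²/25 = 25/25 = 1.0000
C: (71 − 71)²/71 = 0/71 = 0.0000
Sum = 1.556
df = 2. Since 1.556 < 4.605, we do not reject H₀.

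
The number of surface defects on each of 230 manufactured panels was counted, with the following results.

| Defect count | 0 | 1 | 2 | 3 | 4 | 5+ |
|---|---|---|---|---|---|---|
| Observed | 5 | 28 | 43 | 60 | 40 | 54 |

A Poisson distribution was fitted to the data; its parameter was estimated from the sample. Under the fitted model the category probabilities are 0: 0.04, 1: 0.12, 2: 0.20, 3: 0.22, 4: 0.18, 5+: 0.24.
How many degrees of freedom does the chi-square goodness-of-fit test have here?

4

There are k = 6 categories and 1 parameter estimated from the data, so df = 6 − 1 − 1 = 4.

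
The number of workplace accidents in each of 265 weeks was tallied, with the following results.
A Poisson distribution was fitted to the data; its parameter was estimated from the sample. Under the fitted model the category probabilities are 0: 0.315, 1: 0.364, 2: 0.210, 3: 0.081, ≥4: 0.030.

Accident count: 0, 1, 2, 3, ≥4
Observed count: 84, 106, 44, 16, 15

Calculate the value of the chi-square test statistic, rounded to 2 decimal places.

11.03

Expected counts E_i = n·p_i: 265×0.315 = 83.475, 265×0.364 = 96.46, 265×0.210 = 55.65, 265×0.081 = 21.465, 265×0.030 = 7.95.
0: (84 − 83.475)²/83.475 = 0.275625/83.475 = 0.003
1: (106 − 96.46)²/96.46 = 91.0116/96.46 = 0.944
2: (44 − 55.65)²/55.65 = 135.7225/55.65 = 2.439
3: (16 − 21.465)²/21.465 = 29.866225/21.465 = 1.391
≥4: (15 − 7.95)²/7.95 = 49.7025/7.95 = 6.252
Sum = 11.03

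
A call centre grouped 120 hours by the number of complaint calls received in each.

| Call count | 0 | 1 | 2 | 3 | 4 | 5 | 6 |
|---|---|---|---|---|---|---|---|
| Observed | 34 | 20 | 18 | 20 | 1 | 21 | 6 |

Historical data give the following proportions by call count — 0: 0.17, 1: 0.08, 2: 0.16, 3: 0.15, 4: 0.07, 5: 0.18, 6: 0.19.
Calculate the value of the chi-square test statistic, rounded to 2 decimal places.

Expected counts E_i = n·p_i: 120×0.17 = 20.4, 120×0.08 = 9.6, 120×0.16 = 19.2, 120×0.15 = 18, 120×0.07 = 8.4, 120×0.18 = 21.6, 120×0.19 = 22.8.
0: (34 − 20.4)²/20.4 = 184.96/20.4 = 9.067
1: (20 − 9.6)²/9.6 = 108.16/9.6 = 11.267
2: (18 − 19.2)²/19.2 = 1.44/19.2 = 0.075
3: (20 − 18)²/18 = 4/18 = 0.222
4: (1 − 8.4)²/8.4 = 54.76/8.4 = 6.519
5: (21 − 21.6)²/21.6 = 0.36/21.6 = 0.017
6: (6 − 22.8)²/22.8 = 282.24/22.8 = 12.379
Sum = 39.55

39.55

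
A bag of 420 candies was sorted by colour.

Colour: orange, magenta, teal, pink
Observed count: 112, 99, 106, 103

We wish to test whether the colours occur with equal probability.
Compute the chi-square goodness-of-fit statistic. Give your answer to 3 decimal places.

0.857

Expected count for each of the 4 categories: 420/4 = 105.
χ² = (112−105)²/105 + (99−105)²/105 + (106−105)²/105 + (103−105)²/105
   = 0.4667 + 0.3429 + 0.0095 + 0.0381
Sum = 0.857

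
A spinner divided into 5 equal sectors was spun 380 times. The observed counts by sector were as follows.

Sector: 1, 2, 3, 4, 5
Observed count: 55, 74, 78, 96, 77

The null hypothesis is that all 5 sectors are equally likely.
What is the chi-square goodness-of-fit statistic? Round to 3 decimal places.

Under H₀ each category has probability 1/5, so each expected count is 380/5 = 76.
χ² = (55−76)²/76 + (74−76)²/76 + (78−76)²/76 + (96−76)²/76 + (77−76)²/76
   = 5.8026 + 0.0526 + 0.0526 + 5.2632 + 0.0132
Sum = 11.184

11.184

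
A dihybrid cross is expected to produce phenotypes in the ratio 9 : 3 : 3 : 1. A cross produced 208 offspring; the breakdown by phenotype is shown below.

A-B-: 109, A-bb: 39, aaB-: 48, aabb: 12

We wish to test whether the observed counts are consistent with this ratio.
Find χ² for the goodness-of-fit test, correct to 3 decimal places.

2.701

Ratio total = 16. Expected counts: 208×9/16 = 117, 208×3/16 = 39, 208×3/16 = 39, 208×1/16 = 13.
χ² = (109−117)²/117 + (39−39)²/39 + (48−39)²/39 + (12−13)²/13
   = 0.5470 + 0.0000 + 2.0769 + 0.0769
Sum = 2.701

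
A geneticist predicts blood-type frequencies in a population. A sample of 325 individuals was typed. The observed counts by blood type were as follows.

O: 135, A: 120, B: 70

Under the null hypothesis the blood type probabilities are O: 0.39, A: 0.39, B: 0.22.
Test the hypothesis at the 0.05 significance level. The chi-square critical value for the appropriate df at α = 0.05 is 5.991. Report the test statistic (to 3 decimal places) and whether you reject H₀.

0.928; do not reject

Expected counts E_i = n·p_i: 325×0.39 = 126.75, 325×0.39 = 126.75, 325×0.22 = 71.5.
cat         O        E   (O−E)²/E
O         135   126.75     0.5370
A         120   126.75     0.3595
B          70     71.5     0.0315
Sum = 0.928
df = 2. Since 0.928 < 5.991, we do not reject H₀.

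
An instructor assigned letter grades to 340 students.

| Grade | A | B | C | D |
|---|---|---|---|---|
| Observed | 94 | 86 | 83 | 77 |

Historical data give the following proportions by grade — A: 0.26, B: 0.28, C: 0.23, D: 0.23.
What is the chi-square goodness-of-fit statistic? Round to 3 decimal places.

1.557

Expected counts E_i = n·p_i: 340×0.26 = 88.4, 340×0.28 = 95.2, 340×0.23 = 78.2, 340×0.23 = 78.2.
A: (94 − 88.4)²/88.4 = 31.36/88.4 = 0.3548
B: (86 − 95.2)²/95.2 = 84.64/95.2 = 0.8891
C: (83 − 78.2)²/78.2 = 23.04/78.2 = 0.2946
D: (77 − 78.2)²/78.2 = 1.44/78.2 = 0.0184
Sum = 1.557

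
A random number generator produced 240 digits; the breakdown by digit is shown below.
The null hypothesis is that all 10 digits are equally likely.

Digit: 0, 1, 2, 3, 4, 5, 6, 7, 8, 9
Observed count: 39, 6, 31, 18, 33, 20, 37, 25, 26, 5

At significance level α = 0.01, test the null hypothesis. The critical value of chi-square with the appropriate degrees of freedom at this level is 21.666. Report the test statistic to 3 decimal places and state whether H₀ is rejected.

Under H₀ each category has probability 1/10, so each expected count is 240/10 = 24.
χ² = (39−24)²/24 + (6−24)²/24 + (31−24)²/24 + (18−24)²/24 + (33−24)²/24 + (20−24)²/24 + (37−24)²/24 + (25−24)²/24 + (26−24)²/24 + (5−24)²/24
   = 9.3750 + 13.5000 + 2.0417 + 1.5000 + 3.3750 + 0.6667 + 7.0417 + 0.0417 + 0.1667 + 15.0417
Sum = 52.750
df = 9. Since 52.750 > 21.666, we reject H₀.

52.750; reject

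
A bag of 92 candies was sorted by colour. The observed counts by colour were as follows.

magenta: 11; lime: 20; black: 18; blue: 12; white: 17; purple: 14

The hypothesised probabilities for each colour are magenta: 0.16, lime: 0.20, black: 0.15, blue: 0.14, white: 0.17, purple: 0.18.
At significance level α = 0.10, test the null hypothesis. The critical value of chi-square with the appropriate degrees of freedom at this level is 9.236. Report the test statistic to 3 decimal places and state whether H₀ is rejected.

2.932; do not reject

Expected counts E_i = n·p_i: 92×0.16 = 14.72, 92×0.20 = 18.4, 92×0.15 = 13.8, 92×0.14 = 12.88, 92×0.17 = 15.64, 92×0.18 = 16.56.
magenta: (11 − 14.72)²/14.72 = 13.8384/14.72 = 0.9401
lime: (20 − 18.4)²/18.4 = 2.56/18.4 = 0.1391
black: (18 − 13.8)²/13.8 = 17.64/13.8 = 1.2783
blue: (12 − 12.88)²/12.88 = 0.7744/12.88 = 0.0601
white: (17 − 15.64)²/15.64 = 1.8496/15.64 = 0.1183
purple: (14 − 16.56)²/16.56 = 6.5536/16.56 = 0.3957
Sum = 2.932
df = 5. Since 2.932 < 9.236, we do not reject H₀.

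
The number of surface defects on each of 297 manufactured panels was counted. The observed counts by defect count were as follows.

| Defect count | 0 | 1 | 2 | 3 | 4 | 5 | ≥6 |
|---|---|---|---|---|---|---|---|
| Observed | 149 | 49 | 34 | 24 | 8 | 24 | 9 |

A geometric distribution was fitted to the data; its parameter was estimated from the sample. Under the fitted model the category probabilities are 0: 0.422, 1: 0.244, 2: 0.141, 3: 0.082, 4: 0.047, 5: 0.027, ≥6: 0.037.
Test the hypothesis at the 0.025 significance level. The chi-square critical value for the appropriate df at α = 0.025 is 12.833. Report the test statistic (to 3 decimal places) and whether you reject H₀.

48.308; reject

Expected counts E_i = n·p_i: 297×0.422 = 125.334, 297×0.244 = 72.468, 297×0.141 = 41.877, 297×0.082 = 24.354, 297×0.047 = 13.959, 297×0.027 = 8.019, 297×0.037 = 10.989.
0: (149 − 125.334)²/125.334 = 560.079556/125.334 = 4.4687
1: (49 − 72.468)²/72.468 = 550.747024/72.468 = 7.5999
2: (34 − 41.877)²/41.877 = 62.047129/41.877 = 1.4817
3: (24 − 24.354)²/24.354 = 0.125316/24.354 = 0.0051
4: (8 − 13.959)²/13.959 = 35.509681/13.959 = 2.5439
5: (24 − 8.019)²/8.019 = 255.392361/8.019 = 31.8484
≥6: (9 − 10.989)²/10.989 = 3.956121/10.989 = 0.3600
Sum = 48.308
df = 5. Since 48.308 > 12.833, we reject H₀.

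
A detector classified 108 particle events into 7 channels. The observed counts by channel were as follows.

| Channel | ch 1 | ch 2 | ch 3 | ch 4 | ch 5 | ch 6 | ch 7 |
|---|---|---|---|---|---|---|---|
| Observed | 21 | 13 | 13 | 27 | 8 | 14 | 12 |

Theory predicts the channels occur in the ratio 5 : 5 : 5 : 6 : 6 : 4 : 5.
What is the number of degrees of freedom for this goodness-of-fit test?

There are k = 7 categories and no parameters were estimated from the data, so df = 7 − 1 = 6.

6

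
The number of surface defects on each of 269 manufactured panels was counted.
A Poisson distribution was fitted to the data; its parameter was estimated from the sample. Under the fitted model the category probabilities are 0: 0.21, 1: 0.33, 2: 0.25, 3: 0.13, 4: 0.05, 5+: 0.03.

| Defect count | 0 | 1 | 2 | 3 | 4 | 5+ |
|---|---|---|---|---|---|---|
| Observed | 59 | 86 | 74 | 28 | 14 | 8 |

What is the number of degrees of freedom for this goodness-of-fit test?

4

There are k = 6 categories and 1 parameter estimated from the data, so df = 6 − 1 − 1 = 4.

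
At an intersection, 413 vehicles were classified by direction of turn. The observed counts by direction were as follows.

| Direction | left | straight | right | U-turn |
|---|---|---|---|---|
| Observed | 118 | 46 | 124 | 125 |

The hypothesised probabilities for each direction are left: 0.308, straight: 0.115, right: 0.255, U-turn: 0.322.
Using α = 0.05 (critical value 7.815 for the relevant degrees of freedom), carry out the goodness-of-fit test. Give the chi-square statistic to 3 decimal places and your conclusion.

Expected counts E_i = n·p_i: 413×0.308 = 127.204, 413×0.115 = 47.495, 413×0.255 = 105.315, 413×0.322 = 132.986.
left: (118 − 127.204)²/127.204 = 84.713616/127.204 = 0.6660
straight: (46 − 47.495)²/47.495 = 2.235025/47.495 = 0.0471
right: (124 − 105.315)²/105.315 = 349.129225/105.315 = 3.3151
U-turn: (125 − 132.986)²/132.986 = 63.776196/132.986 = 0.4796
Sum = 4.508
df = 3. Since 4.508 < 7.815, we do not reject H₀.

4.508; do not reject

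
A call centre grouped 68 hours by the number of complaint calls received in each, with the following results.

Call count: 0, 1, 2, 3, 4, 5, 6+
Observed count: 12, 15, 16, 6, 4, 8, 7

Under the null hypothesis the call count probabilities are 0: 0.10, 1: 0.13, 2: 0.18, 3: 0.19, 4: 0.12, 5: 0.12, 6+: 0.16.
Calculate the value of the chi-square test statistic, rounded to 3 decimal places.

Expected counts E_i = n·p_i: 68×0.10 = 6.8, 68×0.13 = 8.84, 68×0.18 = 12.24, 68×0.19 = 12.92, 68×0.12 = 8.16, 68×0.12 = 8.16, 68×0.16 = 10.88.
χ² = (12−6.8)²/6.8 + (15−8.84)²/8.84 + (16−12.24)²/12.24 + (6−12.92)²/12.92 + (4−8.16)²/8.16 + (8−8.16)²/8.16 + (7−10.88)²/10.88
   = 3.9765 + 4.2925 + 1.1550 + 3.7064 + 2.1208 + 0.0031 + 1.3837
Sum = 16.638

16.638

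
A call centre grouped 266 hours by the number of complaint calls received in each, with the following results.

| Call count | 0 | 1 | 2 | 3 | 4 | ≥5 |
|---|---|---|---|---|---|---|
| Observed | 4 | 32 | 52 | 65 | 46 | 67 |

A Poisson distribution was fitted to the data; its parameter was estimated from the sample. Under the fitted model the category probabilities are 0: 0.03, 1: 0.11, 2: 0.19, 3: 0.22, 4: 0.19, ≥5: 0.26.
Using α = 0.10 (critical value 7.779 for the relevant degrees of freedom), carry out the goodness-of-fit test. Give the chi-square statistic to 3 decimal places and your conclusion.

Expected counts E_i = n·p_i: 266×0.03 = 7.98, 266×0.11 = 29.26, 266×0.19 = 50.54, 266×0.22 = 58.52, 266×0.19 = 50.54, 266×0.26 = 69.16.
cat         O        E   (O−E)²/E
0           4     7.98     1.9850
1          32    29.26     0.2566
2          52    50.54     0.0422
3          65    58.52     0.7175
4          46    50.54     0.4078
≥5         67    69.16     0.0675
Sum = 3.477
df = 4. Since 3.477 < 7.779, we do not reject H₀.

3.477; do not reject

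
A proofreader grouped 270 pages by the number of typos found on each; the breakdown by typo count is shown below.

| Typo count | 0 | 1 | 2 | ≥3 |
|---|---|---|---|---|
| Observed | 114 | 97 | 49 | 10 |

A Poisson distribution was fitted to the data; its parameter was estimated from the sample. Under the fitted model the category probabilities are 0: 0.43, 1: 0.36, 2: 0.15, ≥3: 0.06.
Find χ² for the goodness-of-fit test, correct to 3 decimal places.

4.195

Expected counts E_i = n·p_i: 270×0.43 = 116.1, 270×0.36 = 97.2, 270×0.15 = 40.5, 270×0.06 = 16.2.
cat         O        E   (O−E)²/E
0         114    116.1     0.0380
1          97     97.2     0.0004
2          49     40.5     1.7840
≥3         10     16.2     2.3728
Sum = 4.195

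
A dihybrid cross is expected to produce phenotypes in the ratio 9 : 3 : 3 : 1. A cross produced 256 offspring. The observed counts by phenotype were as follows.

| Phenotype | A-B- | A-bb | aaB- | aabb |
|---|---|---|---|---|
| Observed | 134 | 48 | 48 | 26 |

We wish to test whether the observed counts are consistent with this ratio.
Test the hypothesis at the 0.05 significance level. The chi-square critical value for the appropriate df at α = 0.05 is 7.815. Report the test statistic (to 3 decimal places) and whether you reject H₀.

6.944; do not reject

Ratio total = 16. Expected counts: 256×9/16 = 144, 256×3/16 = 48, 256×3/16 = 48, 256×1/16 = 16.
χ² = (134−144)²/144 + (48−48)²/48 + (48−48)²/48 + (26−16)²/16
   = 0.6944 + 0.0000 + 0.0000 + 6.2500
Sum = 6.944
df = 3. Since 6.944 < 7.815, we do not reject H₀.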